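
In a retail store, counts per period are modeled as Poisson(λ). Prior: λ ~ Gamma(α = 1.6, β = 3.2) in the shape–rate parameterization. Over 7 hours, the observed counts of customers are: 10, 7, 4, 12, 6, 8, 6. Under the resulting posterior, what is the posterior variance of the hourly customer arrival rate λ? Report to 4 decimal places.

With a Gamma(shape α, rate β) prior, the Poisson likelihood is conjugate: the posterior is Gamma(α + ΣXᵢ, β + n).
Sum of counts S = 53 over n = 7 hours.
Posterior: Gamma(α+S, β+n) = Gamma(1.6+53, 3.2+7) = Gamma(54.6, 10.2).
Var = α/β² = 54.6/10.2² = 0.5248.

0.5248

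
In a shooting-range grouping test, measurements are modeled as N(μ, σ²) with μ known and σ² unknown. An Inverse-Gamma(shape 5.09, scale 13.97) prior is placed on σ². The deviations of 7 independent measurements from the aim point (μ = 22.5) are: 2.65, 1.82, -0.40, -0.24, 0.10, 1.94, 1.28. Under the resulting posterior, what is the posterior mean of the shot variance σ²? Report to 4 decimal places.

2.8923

With known mean μ and an Inverse-Gamma(α, β) prior on σ², the Normal likelihood is conjugate: posterior is Inv-Gamma(α + n/2, β + Σ(xᵢ−μ)²/2).
Σ(xᵢ−μ)² = (2.65)² + (1.82)² + (-0.40)² + (-0.24)² + (0.10)² + (1.94)² + (1.28)² = 15.9645.
Posterior: Inv-Gamma(5.09 + 7/2, 13.97 + 15.9645/2) = Inv-Gamma(8.59, 21.95225).
E[σ²|data] = β/(α−1) = 21.95225/7.59 = 2.8923.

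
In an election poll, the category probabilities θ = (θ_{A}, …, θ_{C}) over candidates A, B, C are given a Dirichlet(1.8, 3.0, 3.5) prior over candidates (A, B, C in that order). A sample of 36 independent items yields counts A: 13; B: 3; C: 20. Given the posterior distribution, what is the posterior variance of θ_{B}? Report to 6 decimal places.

0.002585

The Dirichlet prior is conjugate to the Multinomial likelihood: each posterior αⱼ = prior αⱼ + observed count nⱼ.
Posterior concentration: (14.8, 6.0, 23.5), total = 44.3.
Var[θ_j] = α_j(Σα−α_j)/((Σα)²(Σα+1)) = 6.0·38.3/(44.3²·45.3) = 0.002585.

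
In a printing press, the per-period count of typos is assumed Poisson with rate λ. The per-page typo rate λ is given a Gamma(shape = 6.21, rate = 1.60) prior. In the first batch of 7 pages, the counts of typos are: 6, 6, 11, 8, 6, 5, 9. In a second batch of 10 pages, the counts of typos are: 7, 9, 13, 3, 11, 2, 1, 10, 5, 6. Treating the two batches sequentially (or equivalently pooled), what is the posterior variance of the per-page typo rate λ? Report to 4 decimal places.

With a Gamma(shape α, rate β) prior, the Poisson likelihood is conjugate: the posterior is Gamma(α + ΣXᵢ, β + n).
Batch 1: sum of counts S = 51 over n = 7 pages.
After batch 1: Gamma(α+S, β+n) = Gamma(6.21+51, 1.60+7) = Gamma(57.21, 8.60).
Batch 2: sum of counts S = 67 over n = 10 pages.
After batch 2: Gamma(α+S, β+n) = Gamma(57.21+67, 8.60+10) = Gamma(124.21, 18.60).
Var = α/β² = 124.21/18.60² = 0.3590.

0.3590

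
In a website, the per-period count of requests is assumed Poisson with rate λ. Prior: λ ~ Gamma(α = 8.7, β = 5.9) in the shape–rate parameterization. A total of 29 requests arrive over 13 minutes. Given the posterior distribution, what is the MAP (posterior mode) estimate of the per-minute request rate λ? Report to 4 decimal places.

With a Gamma(shape α, rate β) prior, the Poisson likelihood is conjugate: the posterior is Gamma(α + ΣXᵢ, β + n).
Posterior: Gamma(α+S, β+n) = Gamma(8.7+29, 5.9+13) = Gamma(37.7, 18.9).
Mode of Gamma(α,β) for α≥1 is (α−1)/β = 36.7/18.9 = 1.9418.

1.9418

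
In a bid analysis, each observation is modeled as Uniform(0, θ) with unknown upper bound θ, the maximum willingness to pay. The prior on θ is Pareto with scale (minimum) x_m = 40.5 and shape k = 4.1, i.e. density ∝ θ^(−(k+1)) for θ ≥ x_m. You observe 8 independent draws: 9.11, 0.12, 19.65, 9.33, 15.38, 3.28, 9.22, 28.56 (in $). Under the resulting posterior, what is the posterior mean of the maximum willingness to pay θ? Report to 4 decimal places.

44.1486

A Pareto(scale x_m, shape k) prior on the upper bound θ of Uniform(0, θ) is conjugate: posterior is Pareto(max(x_m, max xᵢ), k + n).
Sample maximum = 28.56; prior scale x_m = 40.5 → posterior scale = max = 40.50.
Posterior shape = 4.1 + 8 = 12.1.
E[θ|data] = k·x_m/(k−1) = 12.1·40.50/11.1 = 44.1486.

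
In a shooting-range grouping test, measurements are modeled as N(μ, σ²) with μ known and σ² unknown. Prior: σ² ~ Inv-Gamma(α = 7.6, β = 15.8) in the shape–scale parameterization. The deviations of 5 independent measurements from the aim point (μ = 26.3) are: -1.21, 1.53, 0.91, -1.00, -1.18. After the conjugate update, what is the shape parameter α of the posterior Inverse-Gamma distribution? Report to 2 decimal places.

With known mean μ and an Inverse-Gamma(α, β) prior on σ², the Normal likelihood is conjugate: posterior is Inv-Gamma(α + n/2, β + Σ(xᵢ−μ)²/2).
Σ(xᵢ−μ)² = (-1.21)² + (1.53)² + (0.91)² + (-1.00)² + (-1.18)² = 7.0255.
Posterior: Inv-Gamma(7.6 + 5/2, 15.8 + 7.0255/2) = Inv-Gamma(10.10, 19.31275).
Posterior α = 10.10.

10.10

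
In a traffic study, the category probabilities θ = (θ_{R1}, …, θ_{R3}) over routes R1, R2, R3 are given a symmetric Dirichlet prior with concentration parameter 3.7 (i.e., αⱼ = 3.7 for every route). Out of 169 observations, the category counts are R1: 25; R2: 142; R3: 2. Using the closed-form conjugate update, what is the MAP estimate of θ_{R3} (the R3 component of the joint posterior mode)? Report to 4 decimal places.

The Dirichlet prior is conjugate to the Multinomial likelihood: each posterior αⱼ = prior αⱼ + observed count nⱼ.
Posterior concentration: (28.7, 145.7, 5.7), total = 180.1.
Joint mode component: (α_{R3}−1)/(Σα−K) = 4.7/177.1 = 0.0265.

0.0265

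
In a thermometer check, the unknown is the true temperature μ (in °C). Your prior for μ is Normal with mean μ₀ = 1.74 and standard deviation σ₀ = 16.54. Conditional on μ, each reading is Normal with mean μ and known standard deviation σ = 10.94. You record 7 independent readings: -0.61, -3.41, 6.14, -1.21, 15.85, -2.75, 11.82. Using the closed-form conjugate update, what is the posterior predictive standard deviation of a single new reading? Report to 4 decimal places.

11.6523

For Normal data with known variance σ², a Normal(μ₀, σ₀²) prior on μ is conjugate. Posterior precision = 1/σ₀² + n/σ²; posterior mean is the precision-weighted average of μ₀ and x̄.
σ₀² = 16.54² = 273.5716, σ² = 10.94² = 119.6836; σ² + n·σ₀² = 119.6836 + 7·273.5716 = 2034.6848.
Posterior precision = 1/σ₀² + n/σ² = 1/273.5716 + 7/119.6836 = (σ² + n·σ₀²)/(σ₀²σ²) = 2034.6848/(273.5716·119.6836); posterior variance σₙ² = σ₀²σ²/(σ² + n·σ₀²) = 273.5716·119.6836/2034.6848 = 16.091944.
Predictive variance for one new observation = σₙ² + σ² = 273.5716·119.6836/2034.6848 + 119.6836 = σ²·(σ₀² + 2034.6848)/2034.6848 = 119.6836·2308.2564/2034.6848 = 135.775544; SD = √(119.6836·2308.2564/2034.6848) = 11.6523.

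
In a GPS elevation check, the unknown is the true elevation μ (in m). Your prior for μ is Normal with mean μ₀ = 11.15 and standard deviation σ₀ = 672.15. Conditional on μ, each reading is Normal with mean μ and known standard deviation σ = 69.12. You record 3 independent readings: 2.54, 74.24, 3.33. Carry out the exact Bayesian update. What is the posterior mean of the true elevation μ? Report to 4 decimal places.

26.6487

For Normal data with known variance σ², a Normal(μ₀, σ₀²) prior on μ is conjugate. Posterior precision = 1/σ₀² + n/σ²; posterior mean is the precision-weighted average of μ₀ and x̄.
Σxᵢ = 2.54 + 74.24 + 3.33 = 80.11, so n·x̄ = 80.11.
σ₀² = 672.15² = 451785.6225, σ² = 69.12² = 4777.5744; σ² + n·σ₀² = 4777.5744 + 3·451785.6225 = 1360134.4419.
Posterior mean = (μ₀/σ₀² + n·x̄/σ²)/(1/σ₀² + n/σ²) = (σ²·μ₀ + σ₀²·n·x̄)/(σ² + n·σ₀²) = (4777.5744·11.15 + 451785.6225·80.11)/1360134.4419 = 36245816.173035/1360134.4419 = 26.6487.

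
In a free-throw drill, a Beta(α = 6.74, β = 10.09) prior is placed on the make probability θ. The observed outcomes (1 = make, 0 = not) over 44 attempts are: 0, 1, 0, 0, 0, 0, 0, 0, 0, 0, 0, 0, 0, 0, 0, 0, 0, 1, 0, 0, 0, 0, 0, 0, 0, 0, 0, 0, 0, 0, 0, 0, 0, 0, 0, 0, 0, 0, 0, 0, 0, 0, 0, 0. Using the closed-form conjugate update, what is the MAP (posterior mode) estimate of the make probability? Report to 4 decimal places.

The Beta prior is conjugate to a Binomial/Bernoulli likelihood; the update adds successes to α and failures to β.
Posterior: Beta(α+k, β+n−k) = Beta(6.74+2, 10.09+42) = Beta(8.74, 52.09).
Mode of Beta(a,b) for a,b>1 is (a−1)/(a+b−2) = 7.74/58.83 = 0.1316.

0.1316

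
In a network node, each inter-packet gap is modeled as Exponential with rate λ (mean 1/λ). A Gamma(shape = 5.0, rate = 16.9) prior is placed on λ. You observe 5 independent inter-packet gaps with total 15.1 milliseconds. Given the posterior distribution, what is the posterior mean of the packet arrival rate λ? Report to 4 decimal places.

With a Gamma(shape α, rate β) prior on the exponential rate λ, the posterior after n observations with total T = Σxᵢ is Gamma(α+n, β+T).
Posterior: Gamma(5.0+5, 16.9+15.1) = Gamma(10.0, 32.0).
Posterior mean of λ = α/β = 10.0/32.0 = 0.3125.

0.3125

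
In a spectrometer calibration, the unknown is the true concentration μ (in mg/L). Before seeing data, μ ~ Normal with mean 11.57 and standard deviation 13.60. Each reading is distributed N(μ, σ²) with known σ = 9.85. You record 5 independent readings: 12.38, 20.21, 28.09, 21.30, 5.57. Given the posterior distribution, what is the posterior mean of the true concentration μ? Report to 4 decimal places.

For Normal data with known variance σ², a Normal(μ₀, σ₀²) prior on μ is conjugate. Posterior precision = 1/σ₀² + n/σ²; posterior mean is the precision-weighted average of μ₀ and x̄.
Σxᵢ = 12.38 + 20.21 + 28.09 + 21.30 + 5.57 = 87.55, so n·x̄ = 87.55.
σ₀² = 13.60² = 184.96, σ² = 9.85² = 97.0225; σ² + n·σ₀² = 97.0225 + 5·184.96 = 1021.8225.
Posterior mean = (μ₀/σ₀² + n·x̄/σ²)/(1/σ₀² + n/σ²) = (σ²·μ₀ + σ₀²·n·x̄)/(σ² + n·σ₀²) = (97.0225·11.57 + 184.96·87.55)/1021.8225 = 17315.798325/1021.8225 = 16.9460.

16.9460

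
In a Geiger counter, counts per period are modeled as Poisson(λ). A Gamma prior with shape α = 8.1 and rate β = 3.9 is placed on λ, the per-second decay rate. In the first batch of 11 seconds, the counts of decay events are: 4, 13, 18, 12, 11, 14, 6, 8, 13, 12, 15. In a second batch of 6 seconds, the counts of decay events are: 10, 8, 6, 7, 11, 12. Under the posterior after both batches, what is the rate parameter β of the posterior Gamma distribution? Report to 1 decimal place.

20.9

With a Gamma(shape α, rate β) prior, the Poisson likelihood is conjugate: the posterior is Gamma(α + ΣXᵢ, β + n).
Batch 1: sum of counts S = 126 over n = 11 seconds.
After batch 1: Gamma(α+S, β+n) = Gamma(8.1+126, 3.9+11) = Gamma(134.1, 14.9).
Batch 2: sum of counts S = 54 over n = 6 seconds.
After batch 2: Gamma(α+S, β+n) = Gamma(134.1+54, 14.9+6) = Gamma(188.1, 20.9).
Posterior β = 20.9.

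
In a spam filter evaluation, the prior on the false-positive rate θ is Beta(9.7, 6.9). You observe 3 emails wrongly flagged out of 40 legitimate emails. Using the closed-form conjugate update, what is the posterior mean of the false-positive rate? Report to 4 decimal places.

The Beta prior is conjugate to a Binomial/Bernoulli likelihood; the update adds successes to α and failures to β.
Posterior: Beta(α+k, β+n−k) = Beta(9.7+3, 6.9+37) = Beta(12.7, 43.9).
Posterior mean = α/(α+β) = 12.7/56.6 = 0.2244.

0.2244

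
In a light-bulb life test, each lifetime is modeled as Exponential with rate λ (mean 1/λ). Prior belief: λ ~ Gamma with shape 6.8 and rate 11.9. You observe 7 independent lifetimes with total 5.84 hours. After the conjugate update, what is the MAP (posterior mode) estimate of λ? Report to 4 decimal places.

0.7215

With a Gamma(shape α, rate β) prior on the exponential rate λ, the posterior after n observations with total T = Σxᵢ is Gamma(α+n, β+T).
Posterior: Gamma(6.8+7, 11.9+5.84) = Gamma(13.8, 17.74).
Mode = (α−1)/β = 0.7215.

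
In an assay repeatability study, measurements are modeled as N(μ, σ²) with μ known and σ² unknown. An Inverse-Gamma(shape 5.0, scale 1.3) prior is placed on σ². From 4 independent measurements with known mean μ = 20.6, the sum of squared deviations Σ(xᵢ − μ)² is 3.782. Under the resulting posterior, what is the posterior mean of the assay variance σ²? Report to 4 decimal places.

0.5318

With known mean μ and an Inverse-Gamma(α, β) prior on σ², the Normal likelihood is conjugate: posterior is Inv-Gamma(α + n/2, β + Σ(xᵢ−μ)²/2).
Posterior: Inv-Gamma(5.0 + 4/2, 1.3 + 3.782/2) = Inv-Gamma(7.00, 3.1910).
E[σ²|data] = β/(α−1) = 3.1910/6.00 = 0.5318.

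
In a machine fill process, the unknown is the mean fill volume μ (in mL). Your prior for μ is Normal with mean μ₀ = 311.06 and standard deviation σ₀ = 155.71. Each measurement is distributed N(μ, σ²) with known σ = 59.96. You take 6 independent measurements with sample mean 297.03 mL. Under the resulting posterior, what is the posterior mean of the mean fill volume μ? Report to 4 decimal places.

For Normal data with known variance σ², a Normal(μ₀, σ₀²) prior on μ is conjugate. Posterior precision = 1/σ₀² + n/σ²; posterior mean is the precision-weighted average of μ₀ and x̄.
n·x̄ = 6·297.03 = 1782.18.
σ₀² = 155.71² = 24245.6041, σ² = 59.96² = 3595.2016; σ² + n·σ₀² = 3595.2016 + 6·24245.6041 = 149068.8262.
Posterior mean = (μ₀/σ₀² + n·x̄/σ²)/(1/σ₀² + n/σ²) = (σ²·μ₀ + σ₀²·n·x̄)/(σ² + n·σ₀²) = (3595.2016·311.06 + 24245.6041·1782.18)/149068.8262 = 44328354.124634/149068.8262 = 297.3684.

297.3684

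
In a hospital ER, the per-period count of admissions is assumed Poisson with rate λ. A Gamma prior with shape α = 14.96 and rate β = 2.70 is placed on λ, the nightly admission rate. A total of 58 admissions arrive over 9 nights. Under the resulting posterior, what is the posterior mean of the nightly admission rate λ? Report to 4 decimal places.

With a Gamma(shape α, rate β) prior, the Poisson likelihood is conjugate: the posterior is Gamma(α + ΣXᵢ, β + n).
Posterior: Gamma(α+S, β+n) = Gamma(14.96+58, 2.70+9) = Gamma(72.96, 11.70).
Posterior mean = α/β = 72.96/11.70 = 6.2359.

6.2359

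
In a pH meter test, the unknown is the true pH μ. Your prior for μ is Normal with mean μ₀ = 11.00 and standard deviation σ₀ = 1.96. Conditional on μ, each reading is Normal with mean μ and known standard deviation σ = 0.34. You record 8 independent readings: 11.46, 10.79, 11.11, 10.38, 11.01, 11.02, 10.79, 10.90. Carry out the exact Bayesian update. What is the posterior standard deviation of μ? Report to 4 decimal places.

0.1200

For Normal data with known variance σ², a Normal(μ₀, σ₀²) prior on μ is conjugate. Posterior precision = 1/σ₀² + n/σ²; posterior mean is the precision-weighted average of μ₀ and x̄.
σ₀² = 1.96² = 3.8416, σ² = 0.34² = 0.1156; σ² + n·σ₀² = 0.1156 + 8·3.8416 = 30.8484.
Posterior precision = 1/σ₀² + n/σ² = 1/3.8416 + 8/0.1156 = (σ² + n·σ₀²)/(σ₀²σ²) = 30.8484/(3.8416·0.1156); posterior variance σₙ² = σ₀²σ²/(σ² + n·σ₀²) = 3.8416·0.1156/30.8484 = 0.014396.
Posterior SD = √σₙ² = √(3.8416·0.1156/30.8484) = 0.1200.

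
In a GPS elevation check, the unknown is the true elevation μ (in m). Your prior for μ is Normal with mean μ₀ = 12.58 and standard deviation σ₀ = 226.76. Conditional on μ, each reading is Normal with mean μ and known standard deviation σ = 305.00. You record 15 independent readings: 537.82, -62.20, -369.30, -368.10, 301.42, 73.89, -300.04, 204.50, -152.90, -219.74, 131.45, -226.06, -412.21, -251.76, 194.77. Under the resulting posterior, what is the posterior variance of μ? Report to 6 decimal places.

5534.198915

For Normal data with known variance σ², a Normal(μ₀, σ₀²) prior on μ is conjugate. Posterior precision = 1/σ₀² + n/σ²; posterior mean is the precision-weighted average of μ₀ and x̄.
σ₀² = 226.76² = 51420.0976, σ² = 305.00² = 93025; σ² + n·σ₀² = 93025 + 15·51420.0976 = 864326.464.
Posterior precision = 1/σ₀² + n/σ² = 1/51420.0976 + 15/93025 = (σ² + n·σ₀²)/(σ₀²σ²) = 864326.464/(51420.0976·93025); posterior variance σₙ² = σ₀²σ²/(σ² + n·σ₀²) = 51420.0976·93025/864326.464 = 5534.198915.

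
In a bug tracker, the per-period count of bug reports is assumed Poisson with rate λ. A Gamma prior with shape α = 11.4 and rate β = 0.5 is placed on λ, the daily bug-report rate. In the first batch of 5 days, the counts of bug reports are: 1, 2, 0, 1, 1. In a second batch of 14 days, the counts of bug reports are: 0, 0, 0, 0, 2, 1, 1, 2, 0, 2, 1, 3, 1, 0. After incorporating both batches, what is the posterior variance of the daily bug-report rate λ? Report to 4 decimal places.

0.0773

With a Gamma(shape α, rate β) prior, the Poisson likelihood is conjugate: the posterior is Gamma(α + ΣXᵢ, β + n).
Batch 1: sum of counts S = 5 over n = 5 days.
After batch 1: Gamma(α+S, β+n) = Gamma(11.4+5, 0.5+5) = Gamma(16.4, 5.5).
Batch 2: sum of counts S = 13 over n = 14 days.
After batch 2: Gamma(α+S, β+n) = Gamma(16.4+13, 5.5+14) = Gamma(29.4, 19.5).
Var = α/β² = 29.4/19.5² = 0.0773.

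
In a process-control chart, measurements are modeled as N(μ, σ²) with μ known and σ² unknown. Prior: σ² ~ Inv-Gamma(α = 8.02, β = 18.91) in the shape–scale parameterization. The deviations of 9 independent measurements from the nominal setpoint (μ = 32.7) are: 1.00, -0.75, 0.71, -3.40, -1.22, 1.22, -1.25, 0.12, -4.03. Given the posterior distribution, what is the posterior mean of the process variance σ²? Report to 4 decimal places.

With known mean μ and an Inverse-Gamma(α, β) prior on σ², the Normal likelihood is conjugate: posterior is Inv-Gamma(α + n/2, β + Σ(xᵢ−μ)²/2).
Σ(xᵢ−μ)² = (1.00)² + (-0.75)² + (0.71)² + (-3.40)² + (-1.22)² + (1.22)² + (-1.25)² + (0.12)² + (-4.03)² = 34.4212.
Posterior: Inv-Gamma(8.02 + 9/2, 18.91 + 34.4212/2) = Inv-Gamma(12.52, 36.12060).
E[σ²|data] = β/(α−1) = 36.12060/11.52 = 3.1355.

3.1355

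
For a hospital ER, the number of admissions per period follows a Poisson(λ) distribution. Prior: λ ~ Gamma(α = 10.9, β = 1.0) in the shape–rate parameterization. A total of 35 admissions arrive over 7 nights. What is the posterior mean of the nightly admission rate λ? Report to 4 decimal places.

5.7375

With a Gamma(shape α, rate β) prior, the Poisson likelihood is conjugate: the posterior is Gamma(α + ΣXᵢ, β + n).
Posterior: Gamma(α+S, β+n) = Gamma(10.9+35, 1.0+7) = Gamma(45.9, 8.0).
Posterior mean = α/β = 45.9/8.0 = 5.7375.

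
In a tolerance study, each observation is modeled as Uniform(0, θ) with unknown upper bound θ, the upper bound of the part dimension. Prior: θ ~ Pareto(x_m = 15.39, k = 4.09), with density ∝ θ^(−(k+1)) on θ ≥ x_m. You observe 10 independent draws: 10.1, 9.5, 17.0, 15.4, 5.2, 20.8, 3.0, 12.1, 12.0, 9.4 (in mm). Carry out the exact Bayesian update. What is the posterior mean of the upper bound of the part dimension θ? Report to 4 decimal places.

22.3890

A Pareto(scale x_m, shape k) prior on the upper bound θ of Uniform(0, θ) is conjugate: posterior is Pareto(max(x_m, max xᵢ), k + n).
Sample maximum = 20.8; prior scale x_m = 15.39 → posterior scale = max = 20.80.
Posterior shape = 4.09 + 10 = 14.09.
E[θ|data] = k·x_m/(k−1) = 14.09·20.80/13.09 = 22.3890.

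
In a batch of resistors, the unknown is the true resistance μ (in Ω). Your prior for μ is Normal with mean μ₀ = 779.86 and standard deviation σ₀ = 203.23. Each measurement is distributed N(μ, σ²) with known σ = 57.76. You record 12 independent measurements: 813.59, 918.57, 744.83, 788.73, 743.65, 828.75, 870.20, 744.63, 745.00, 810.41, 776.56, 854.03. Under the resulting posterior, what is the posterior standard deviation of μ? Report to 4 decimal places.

For Normal data with known variance σ², a Normal(μ₀, σ₀²) prior on μ is conjugate. Posterior precision = 1/σ₀² + n/σ²; posterior mean is the precision-weighted average of μ₀ and x̄.
σ₀² = 203.23² = 41302.4329, σ² = 57.76² = 3336.2176; σ² + n·σ₀² = 3336.2176 + 12·41302.4329 = 498965.4124.
Posterior precision = 1/σ₀² + n/σ² = 1/41302.4329 + 12/3336.2176 = (σ² + n·σ₀²)/(σ₀²σ²) = 498965.4124/(41302.4329·3336.2176); posterior variance σₙ² = σ₀²σ²/(σ² + n·σ₀²) = 41302.4329·3336.2176/498965.4124 = 276.159229.
Posterior SD = √σₙ² = √(41302.4329·3336.2176/498965.4124) = 16.6180.

16.6180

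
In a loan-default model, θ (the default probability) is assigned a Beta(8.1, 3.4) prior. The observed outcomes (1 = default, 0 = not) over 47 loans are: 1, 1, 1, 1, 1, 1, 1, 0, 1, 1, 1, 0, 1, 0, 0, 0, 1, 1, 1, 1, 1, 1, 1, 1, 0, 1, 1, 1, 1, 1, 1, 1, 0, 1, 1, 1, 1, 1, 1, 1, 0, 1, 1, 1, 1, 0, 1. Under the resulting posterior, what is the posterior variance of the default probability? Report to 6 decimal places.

0.002807

The Beta prior is conjugate to a Binomial/Bernoulli likelihood; the update adds successes to α and failures to β.
Posterior: Beta(α+k, β+n−k) = Beta(8.1+38, 3.4+9) = Beta(46.1, 12.4).
Var = αβ/((α+β)²(α+β+1)) = 46.1·12.4/(58.5²·59.5) = 0.002807.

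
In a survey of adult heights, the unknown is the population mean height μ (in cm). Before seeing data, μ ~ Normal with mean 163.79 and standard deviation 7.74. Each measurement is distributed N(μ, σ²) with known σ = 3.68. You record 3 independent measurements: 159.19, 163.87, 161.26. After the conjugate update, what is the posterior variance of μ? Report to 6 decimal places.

For Normal data with known variance σ², a Normal(μ₀, σ₀²) prior on μ is conjugate. Posterior precision = 1/σ₀² + n/σ²; posterior mean is the precision-weighted average of μ₀ and x̄.
σ₀² = 7.74² = 59.9076, σ² = 3.68² = 13.5424; σ² + n·σ₀² = 13.5424 + 3·59.9076 = 193.2652.
Posterior precision = 1/σ₀² + n/σ² = 1/59.9076 + 3/13.5424 = (σ² + n·σ₀²)/(σ₀²σ²) = 193.2652/(59.9076·13.5424); posterior variance σₙ² = σ₀²σ²/(σ² + n·σ₀²) = 59.9076·13.5424/193.2652 = 4.197821.

4.197821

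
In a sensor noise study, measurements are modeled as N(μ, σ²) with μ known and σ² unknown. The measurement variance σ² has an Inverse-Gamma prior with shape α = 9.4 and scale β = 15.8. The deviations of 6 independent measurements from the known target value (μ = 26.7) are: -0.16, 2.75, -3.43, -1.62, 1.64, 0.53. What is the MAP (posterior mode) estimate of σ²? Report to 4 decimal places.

2.1100

With known mean μ and an Inverse-Gamma(α, β) prior on σ², the Normal likelihood is conjugate: posterior is Inv-Gamma(α + n/2, β + Σ(xᵢ−μ)²/2).
Σ(xᵢ−μ)² = (-0.16)² + (2.75)² + (-3.43)² + (-1.62)² + (1.64)² + (0.53)² = 24.9479.
Posterior: Inv-Gamma(9.4 + 6/2, 15.8 + 24.9479/2) = Inv-Gamma(12.40, 28.27395).
Mode = β/(α+1) = 28.27395/13.40 = 2.1100.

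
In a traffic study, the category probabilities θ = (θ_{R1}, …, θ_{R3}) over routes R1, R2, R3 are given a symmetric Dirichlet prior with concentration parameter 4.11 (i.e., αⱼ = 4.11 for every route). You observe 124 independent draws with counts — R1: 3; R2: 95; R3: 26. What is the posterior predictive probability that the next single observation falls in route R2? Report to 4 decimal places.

The Dirichlet prior is conjugate to the Multinomial likelihood: each posterior αⱼ = prior αⱼ + observed count nⱼ.
Posterior concentration: (7.11, 99.11, 30.11), total = 136.33.
P(next = R2 | data) = α_{R2}/Σα = 0.7270.

0.7270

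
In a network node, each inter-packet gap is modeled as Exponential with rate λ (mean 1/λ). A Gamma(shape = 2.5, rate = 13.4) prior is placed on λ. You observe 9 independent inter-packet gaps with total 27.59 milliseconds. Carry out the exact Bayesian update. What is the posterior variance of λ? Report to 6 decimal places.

0.006845

With a Gamma(shape α, rate β) prior on the exponential rate λ, the posterior after n observations with total T = Σxᵢ is Gamma(α+n, β+T).
Posterior: Gamma(2.5+9, 13.4+27.59) = Gamma(11.5, 40.99).
Var = α/β² = 0.006845.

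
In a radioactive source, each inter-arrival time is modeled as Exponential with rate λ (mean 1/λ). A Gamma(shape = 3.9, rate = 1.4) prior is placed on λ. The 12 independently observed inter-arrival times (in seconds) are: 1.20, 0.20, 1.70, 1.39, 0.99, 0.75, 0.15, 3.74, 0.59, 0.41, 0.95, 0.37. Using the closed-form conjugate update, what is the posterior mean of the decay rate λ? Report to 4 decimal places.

1.1488

With a Gamma(shape α, rate β) prior on the exponential rate λ, the posterior after n observations with total T = Σxᵢ is Gamma(α+n, β+T).
Sum of observations T = 12.44 seconds; n = 12.
Posterior: Gamma(3.9+12, 1.4+12.44) = Gamma(15.9, 13.84).
Posterior mean of λ = α/β = 15.9/13.84 = 1.1488.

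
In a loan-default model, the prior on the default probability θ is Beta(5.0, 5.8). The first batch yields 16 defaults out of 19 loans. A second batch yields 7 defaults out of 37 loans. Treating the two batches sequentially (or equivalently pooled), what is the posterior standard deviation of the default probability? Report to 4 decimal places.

The Beta prior is conjugate to a Binomial/Bernoulli likelihood; the update adds successes to α and failures to β.
After batch 1: Beta(5.0+16, 5.8+3) = Beta(21.0, 8.8).
After batch 2: Beta(21.0+7, 8.8+30) = Beta(28.0, 38.8).
Var = αβ/((α+β)²(α+β+1)) = 28.0·38.8/(66.8²·67.8) = 0.00359093; SD = √0.00359093 = 0.0599.

0.0599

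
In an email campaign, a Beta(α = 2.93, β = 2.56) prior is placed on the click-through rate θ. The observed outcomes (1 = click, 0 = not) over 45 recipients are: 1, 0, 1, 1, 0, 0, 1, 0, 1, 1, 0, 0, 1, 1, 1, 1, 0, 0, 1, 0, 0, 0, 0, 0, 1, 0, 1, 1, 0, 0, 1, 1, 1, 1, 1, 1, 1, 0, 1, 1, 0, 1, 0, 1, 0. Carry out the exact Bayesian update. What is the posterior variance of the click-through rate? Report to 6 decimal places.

The Beta prior is conjugate to a Binomial/Bernoulli likelihood; the update adds successes to α and failures to β.
Posterior: Beta(α+k, β+n−k) = Beta(2.93+25, 2.56+20) = Beta(27.93, 22.56).
Var = αβ/((α+β)²(α+β+1)) = 27.93·22.56/(50.49²·51.49) = 0.004800.

0.004800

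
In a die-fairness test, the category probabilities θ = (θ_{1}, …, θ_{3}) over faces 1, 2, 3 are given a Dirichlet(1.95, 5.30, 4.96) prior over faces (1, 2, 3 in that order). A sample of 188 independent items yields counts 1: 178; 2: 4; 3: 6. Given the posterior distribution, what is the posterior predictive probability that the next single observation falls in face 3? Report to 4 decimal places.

The Dirichlet prior is conjugate to the Multinomial likelihood: each posterior αⱼ = prior αⱼ + observed count nⱼ.
Posterior concentration: (179.95, 9.30, 10.96), total = 200.21.
P(next = 3 | data) = α_{3}/Σα = 0.0547.

0.0547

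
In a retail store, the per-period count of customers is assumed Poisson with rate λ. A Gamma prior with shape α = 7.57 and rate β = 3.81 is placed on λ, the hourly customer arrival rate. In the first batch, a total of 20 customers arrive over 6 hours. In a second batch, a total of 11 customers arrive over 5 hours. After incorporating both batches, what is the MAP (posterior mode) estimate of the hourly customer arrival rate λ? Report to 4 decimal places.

2.5368

With a Gamma(shape α, rate β) prior, the Poisson likelihood is conjugate: the posterior is Gamma(α + ΣXᵢ, β + n).
After batch 1: Gamma(α+S, β+n) = Gamma(7.57+20, 3.81+6) = Gamma(27.57, 9.81).
After batch 2: Gamma(α+S, β+n) = Gamma(27.57+11, 9.81+5) = Gamma(38.57, 14.81).
Mode of Gamma(α,β) for α≥1 is (α−1)/β = 37.57/14.81 = 2.5368.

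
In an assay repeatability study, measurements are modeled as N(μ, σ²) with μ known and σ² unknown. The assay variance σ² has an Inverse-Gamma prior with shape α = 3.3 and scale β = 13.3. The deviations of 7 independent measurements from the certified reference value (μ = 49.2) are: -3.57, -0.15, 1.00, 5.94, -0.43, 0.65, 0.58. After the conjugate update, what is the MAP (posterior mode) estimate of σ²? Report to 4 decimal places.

4.9099

With known mean μ and an Inverse-Gamma(α, β) prior on σ², the Normal likelihood is conjugate: posterior is Inv-Gamma(α + n/2, β + Σ(xᵢ−μ)²/2).
Σ(xᵢ−μ)² = (-3.57)² + (-0.15)² + (1.00)² + (5.94)² + (-0.43)² + (0.65)² + (0.58)² = 49.9948.
Posterior: Inv-Gamma(3.3 + 7/2, 13.3 + 49.9948/2) = Inv-Gamma(6.80, 38.29740).
Mode = β/(α+1) = 38.29740/7.80 = 4.9099.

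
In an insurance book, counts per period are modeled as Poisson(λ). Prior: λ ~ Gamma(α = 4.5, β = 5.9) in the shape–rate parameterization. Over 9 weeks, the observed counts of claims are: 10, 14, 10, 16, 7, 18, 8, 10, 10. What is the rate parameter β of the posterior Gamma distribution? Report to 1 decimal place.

With a Gamma(shape α, rate β) prior, the Poisson likelihood is conjugate: the posterior is Gamma(α + ΣXᵢ, β + n).
Sum of counts S = 103 over n = 9 weeks.
Posterior: Gamma(α+S, β+n) = Gamma(4.5+103, 5.9+9) = Gamma(107.5, 14.9).
Posterior β = 14.9.

14.9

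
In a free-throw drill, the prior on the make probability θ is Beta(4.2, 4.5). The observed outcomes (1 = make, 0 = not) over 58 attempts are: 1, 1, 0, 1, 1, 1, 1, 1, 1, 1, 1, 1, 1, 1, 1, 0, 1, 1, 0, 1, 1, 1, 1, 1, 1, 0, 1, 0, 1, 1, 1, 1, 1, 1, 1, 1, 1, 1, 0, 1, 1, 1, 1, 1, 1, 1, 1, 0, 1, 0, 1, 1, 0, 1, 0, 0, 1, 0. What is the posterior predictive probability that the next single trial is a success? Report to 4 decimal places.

0.7526

The Beta prior is conjugate to a Binomial/Bernoulli likelihood; the update adds successes to α and failures to β.
Posterior: Beta(α+k, β+n−k) = Beta(4.2+46, 4.5+12) = Beta(50.2, 16.5).
For a single future Bernoulli trial, P(success | data) = α/(α+β) = 0.7526.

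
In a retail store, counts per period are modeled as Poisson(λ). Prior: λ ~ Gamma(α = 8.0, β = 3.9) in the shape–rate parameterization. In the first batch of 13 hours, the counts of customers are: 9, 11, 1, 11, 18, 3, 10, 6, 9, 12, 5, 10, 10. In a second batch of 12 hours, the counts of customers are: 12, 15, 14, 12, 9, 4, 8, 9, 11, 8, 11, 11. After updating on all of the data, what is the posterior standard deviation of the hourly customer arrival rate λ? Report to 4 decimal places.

0.5438

With a Gamma(shape α, rate β) prior, the Poisson likelihood is conjugate: the posterior is Gamma(α + ΣXᵢ, β + n).
Batch 1: sum of counts S = 115 over n = 13 hours.
After batch 1: Gamma(α+S, β+n) = Gamma(8.0+115, 3.9+13) = Gamma(123.0, 16.9).
Batch 2: sum of counts S = 124 over n = 12 hours.
After batch 2: Gamma(α+S, β+n) = Gamma(123.0+124, 16.9+12) = Gamma(247.0, 28.9).
SD = √α/β = √247.0/28.9 = 0.5438.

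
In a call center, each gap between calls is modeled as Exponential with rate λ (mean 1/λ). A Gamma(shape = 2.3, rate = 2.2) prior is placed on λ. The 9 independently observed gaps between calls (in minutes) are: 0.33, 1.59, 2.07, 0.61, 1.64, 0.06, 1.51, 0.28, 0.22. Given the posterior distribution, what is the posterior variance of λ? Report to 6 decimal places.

With a Gamma(shape α, rate β) prior on the exponential rate λ, the posterior after n observations with total T = Σxᵢ is Gamma(α+n, β+T).
Sum of observations T = 8.31 minutes; n = 9.
Posterior: Gamma(2.3+9, 2.2+8.31) = Gamma(11.3, 10.51).
Var = α/β² = 0.102299.

0.102299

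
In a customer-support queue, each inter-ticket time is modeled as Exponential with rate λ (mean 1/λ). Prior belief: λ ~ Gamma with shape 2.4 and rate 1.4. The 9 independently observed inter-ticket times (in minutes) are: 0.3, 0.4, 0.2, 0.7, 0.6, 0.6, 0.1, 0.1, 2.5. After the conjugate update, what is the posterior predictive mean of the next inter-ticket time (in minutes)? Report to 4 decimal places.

With a Gamma(shape α, rate β) prior on the exponential rate λ, the posterior after n observations with total T = Σxᵢ is Gamma(α+n, β+T).
Sum of observations T = 5.5 minutes; n = 9.
Posterior: Gamma(2.4+9, 1.4+5.5) = Gamma(11.4, 6.9).
The predictive distribution for the next observation is Lomax; its mean is β/(α−1) = 6.9/10.4 = 0.6635.

0.6635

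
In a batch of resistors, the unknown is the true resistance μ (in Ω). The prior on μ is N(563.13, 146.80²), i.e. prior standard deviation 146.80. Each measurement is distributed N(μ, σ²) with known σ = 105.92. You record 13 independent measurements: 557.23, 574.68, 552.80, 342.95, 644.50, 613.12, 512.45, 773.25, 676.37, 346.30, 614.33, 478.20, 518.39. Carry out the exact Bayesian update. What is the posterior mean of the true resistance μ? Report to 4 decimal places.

554.5416

For Normal data with known variance σ², a Normal(μ₀, σ₀²) prior on μ is conjugate. Posterior precision = 1/σ₀² + n/σ²; posterior mean is the precision-weighted average of μ₀ and x̄.
Σxᵢ = 557.23 + 574.68 + 552.80 + 342.95 + 644.50 + 613.12 + 512.45 + 773.25 + 676.37 + 346.30 + 614.33 + 478.20 + 518.39 = 7204.57, so n·x̄ = 7204.57.
σ₀² = 146.80² = 21550.24, σ² = 105.92² = 11219.0464; σ² + n·σ₀² = 11219.0464 + 13·21550.24 = 291372.1664.
Posterior mean = (μ₀/σ₀² + n·x̄/σ²)/(1/σ₀² + n/σ²) = (σ²·μ₀ + σ₀²·n·x̄)/(σ² + n·σ₀²) = (11219.0464·563.13 + 21550.24·7204.57)/291372.1664 = 161577994.196032/291372.1664 = 554.5416.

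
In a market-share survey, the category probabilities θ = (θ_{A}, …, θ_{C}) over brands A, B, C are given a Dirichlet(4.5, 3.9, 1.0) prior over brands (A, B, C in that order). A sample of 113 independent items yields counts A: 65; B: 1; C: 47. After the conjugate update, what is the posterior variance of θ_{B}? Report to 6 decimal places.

0.000311

The Dirichlet prior is conjugate to the Multinomial likelihood: each posterior αⱼ = prior αⱼ + observed count nⱼ.
Posterior concentration: (69.5, 4.9, 48.0), total = 122.4.
Var[θ_j] = α_j(Σα−α_j)/((Σα)²(Σα+1)) = 4.9·117.5/(122.4²·123.4) = 0.000311.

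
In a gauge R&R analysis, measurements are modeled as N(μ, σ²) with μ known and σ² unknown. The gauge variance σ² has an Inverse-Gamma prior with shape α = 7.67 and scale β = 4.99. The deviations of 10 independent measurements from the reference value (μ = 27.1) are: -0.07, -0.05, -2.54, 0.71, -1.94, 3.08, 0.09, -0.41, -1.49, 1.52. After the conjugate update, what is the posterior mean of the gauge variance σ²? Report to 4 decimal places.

With known mean μ and an Inverse-Gamma(α, β) prior on σ², the Normal likelihood is conjugate: posterior is Inv-Gamma(α + n/2, β + Σ(xᵢ−μ)²/2).
Σ(xᵢ−μ)² = (-0.07)² + (-0.05)² + (-2.54)² + (0.71)² + (-1.94)² + (3.08)² + (0.09)² + (-0.41)² + (-1.49)² + (1.52)² = 24.9198.
Posterior: Inv-Gamma(7.67 + 10/2, 4.99 + 24.9198/2) = Inv-Gamma(12.67, 17.44990).
E[σ²|data] = β/(α−1) = 17.44990/11.67 = 1.4953.

1.4953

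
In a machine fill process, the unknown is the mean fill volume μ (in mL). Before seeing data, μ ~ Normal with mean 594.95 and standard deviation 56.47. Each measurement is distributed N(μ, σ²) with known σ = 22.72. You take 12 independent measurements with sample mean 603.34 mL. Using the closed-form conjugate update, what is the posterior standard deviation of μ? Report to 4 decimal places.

For Normal data with known variance σ², a Normal(μ₀, σ₀²) prior on μ is conjugate. Posterior precision = 1/σ₀² + n/σ²; posterior mean is the precision-weighted average of μ₀ and x̄.
σ₀² = 56.47² = 3188.8609, σ² = 22.72² = 516.1984; σ² + n·σ₀² = 516.1984 + 12·3188.8609 = 38782.5292.
Posterior precision = 1/σ₀² + n/σ² = 1/3188.8609 + 12/516.1984 = (σ² + n·σ₀²)/(σ₀²σ²) = 38782.5292/(3188.8609·516.1984); posterior variance σₙ² = σ₀²σ²/(σ² + n·σ₀²) = 3188.8609·516.1984/38782.5292 = 42.443980.
Posterior SD = √σₙ² = √(3188.8609·516.1984/38782.5292) = 6.5149.

6.5149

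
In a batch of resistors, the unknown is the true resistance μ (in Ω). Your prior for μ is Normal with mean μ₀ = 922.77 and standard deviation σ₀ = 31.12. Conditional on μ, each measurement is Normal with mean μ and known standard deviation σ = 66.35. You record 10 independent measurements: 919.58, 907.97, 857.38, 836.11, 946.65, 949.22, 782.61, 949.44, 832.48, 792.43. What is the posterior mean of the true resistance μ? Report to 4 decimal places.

891.5698

For Normal data with known variance σ², a Normal(μ₀, σ₀²) prior on μ is conjugate. Posterior precision = 1/σ₀² + n/σ²; posterior mean is the precision-weighted average of μ₀ and x̄.
Σxᵢ = 919.58 + 907.97 + 857.38 + 836.11 + 946.65 + 949.22 + 782.61 + 949.44 + 832.48 + 792.43 = 8773.87, so n·x̄ = 8773.87.
σ₀² = 31.12² = 968.4544, σ² = 66.35² = 4402.3225; σ² + n·σ₀² = 4402.3225 + 10·968.4544 = 14086.8665.
Posterior mean = (μ₀/σ₀² + n·x̄/σ²)/(1/σ₀² + n/σ²) = (σ²·μ₀ + σ₀²·n·x̄)/(σ² + n·σ₀²) = (4402.3225·922.77 + 968.4544·8773.87)/14086.8665 = 12559424.139853/14086.8665 = 891.5698.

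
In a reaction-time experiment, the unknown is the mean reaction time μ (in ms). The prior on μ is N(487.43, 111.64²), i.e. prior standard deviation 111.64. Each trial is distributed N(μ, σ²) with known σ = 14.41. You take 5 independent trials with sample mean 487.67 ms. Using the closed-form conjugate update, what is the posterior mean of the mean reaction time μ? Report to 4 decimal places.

For Normal data with known variance σ², a Normal(μ₀, σ₀²) prior on μ is conjugate. Posterior precision = 1/σ₀² + n/σ²; posterior mean is the precision-weighted average of μ₀ and x̄.
n·x̄ = 5·487.67 = 2438.35.
σ₀² = 111.64² = 12463.4896, σ² = 14.41² = 207.6481; σ² + n·σ₀² = 207.6481 + 5·12463.4896 = 62525.0961.
Posterior mean = (μ₀/σ₀² + n·x̄/σ²)/(1/σ₀² + n/σ²) = (σ²·μ₀ + σ₀²·n·x̄)/(σ² + n·σ₀²) = (207.6481·487.43 + 12463.4896·2438.35)/62525.0961 = 30491563.779543/62525.0961 = 487.6692.

487.6692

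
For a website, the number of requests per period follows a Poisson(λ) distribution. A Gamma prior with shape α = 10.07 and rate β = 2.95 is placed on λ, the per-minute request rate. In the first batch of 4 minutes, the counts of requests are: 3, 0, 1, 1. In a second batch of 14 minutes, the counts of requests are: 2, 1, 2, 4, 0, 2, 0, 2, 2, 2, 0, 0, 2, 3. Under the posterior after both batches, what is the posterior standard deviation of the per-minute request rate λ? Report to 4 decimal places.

With a Gamma(shape α, rate β) prior, the Poisson likelihood is conjugate: the posterior is Gamma(α + ΣXᵢ, β + n).
Batch 1: sum of counts S = 5 over n = 4 minutes.
After batch 1: Gamma(α+S, β+n) = Gamma(10.07+5, 2.95+4) = Gamma(15.07, 6.95).
Batch 2: sum of counts S = 22 over n = 14 minutes.
After batch 2: Gamma(α+S, β+n) = Gamma(15.07+22, 6.95+14) = Gamma(37.07, 20.95).
SD = √α/β = √37.07/20.95 = 0.2906.

0.2906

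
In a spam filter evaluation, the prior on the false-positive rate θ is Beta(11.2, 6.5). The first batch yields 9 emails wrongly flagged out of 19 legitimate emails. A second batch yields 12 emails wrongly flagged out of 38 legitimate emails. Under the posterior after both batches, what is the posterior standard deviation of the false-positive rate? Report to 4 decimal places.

The Beta prior is conjugate to a Binomial/Bernoulli likelihood; the update adds successes to α and failures to β.
After batch 1: Beta(11.2+9, 6.5+10) = Beta(20.2, 16.5).
After batch 2: Beta(20.2+12, 16.5+26) = Beta(32.2, 42.5).
Var = αβ/((α+β)²(α+β+1)) = 32.2·42.5/(74.7²·75.7) = 0.00323972; SD = √0.00323972 = 0.0569.

0.0569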